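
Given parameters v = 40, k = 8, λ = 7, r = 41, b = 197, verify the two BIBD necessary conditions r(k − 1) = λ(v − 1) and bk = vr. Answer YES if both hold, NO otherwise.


Condition (i): r(k − 1) = 41·7 = 287; λ(v − 1) = 7·39 = 273. Match? NO.
Condition (ii): bk = 197·8 = 1576; vr = 40·41 = 1640. Match? NO.
Both conditions hold? NO.

NO


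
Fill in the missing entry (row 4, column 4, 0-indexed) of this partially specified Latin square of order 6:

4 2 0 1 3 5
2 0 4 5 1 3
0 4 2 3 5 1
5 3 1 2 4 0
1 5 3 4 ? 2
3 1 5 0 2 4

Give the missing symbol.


Row 4 contains symbols [1, 2, 3, 4, 5] — missing [0].
Column 4 contains symbols [1, 2, 3, 4, 5] — missing [0].
The missing symbol must appear in both missing sets; intersection = [0].
Therefore the hidden value is 0.

Missing value = 0.


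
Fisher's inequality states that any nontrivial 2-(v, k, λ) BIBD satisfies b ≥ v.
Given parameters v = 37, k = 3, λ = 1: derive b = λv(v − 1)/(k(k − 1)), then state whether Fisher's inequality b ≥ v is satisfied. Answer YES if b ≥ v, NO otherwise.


b = λv(v − 1)/(k(k − 1)) = 1·37·36/(3·2) = 1332/6 = 222.
Compare with v = 37: b ≥ v, so Fisher's inequality holds.

YES


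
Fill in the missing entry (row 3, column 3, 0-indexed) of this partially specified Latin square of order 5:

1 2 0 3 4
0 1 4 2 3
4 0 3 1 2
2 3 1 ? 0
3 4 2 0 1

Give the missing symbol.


Row 3 contains symbols [0, 1, 2, 3] — missing [4].
Column 3 contains symbols [0, 1, 2, 3] — missing [4].
The missing symbol must appear in both missing sets; intersection = [4].
Therefore the hidden value is 4.

Missing value = 4.


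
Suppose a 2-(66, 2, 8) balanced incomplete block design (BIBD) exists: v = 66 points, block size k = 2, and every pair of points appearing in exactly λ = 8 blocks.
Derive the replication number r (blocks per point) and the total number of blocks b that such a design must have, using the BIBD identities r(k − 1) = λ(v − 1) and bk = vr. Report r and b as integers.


Any 2-(v, k, λ) BIBD satisfies two necessary conditions:
  (i)  Each point sits in r blocks, and counting incidences through any fixed point gives r(k − 1) = λ(v − 1), so r = λ(v − 1)/(k − 1).
  (ii) Total incidences bk = vr, so b = vr/k.
Step 1: r = λ(v − 1)/(k − 1) = 8·(66 − 1)/(2 − 1) = 8·65/1 = 520/1 = 520.
Step 2: b = vr/k = 66·520/2 = 34320/2 = 17160.
Check integrality: r = 520 ∈ Z ✓, b = 17160 ∈ Z ✓.
(These identities are necessary conditions: they determine r and b for any design with these parameters, but do not by themselves prove that one exists.)

r = 520, b = 17160.


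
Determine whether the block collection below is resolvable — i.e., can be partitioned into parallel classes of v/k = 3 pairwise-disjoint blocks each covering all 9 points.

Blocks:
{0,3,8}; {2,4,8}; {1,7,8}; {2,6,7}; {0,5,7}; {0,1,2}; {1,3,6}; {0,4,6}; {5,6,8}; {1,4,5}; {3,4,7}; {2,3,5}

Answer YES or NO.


v = 9, block size k = 3, number of blocks = 12.
For resolvability, blocks must partition into parallel classes of size v/k = 3.
Total blocks must therefore be a multiple of 3: 12 = 3·4 + 0 ⇒ divisible ✓.
Greedy packing gives 4 candidate class(es). Each should be a full parallel class (size 3, covers all 9 points).
  Class 1 (3 blocks): {0,3,8}; {2,6,7}; {1,4,5}. Points covered: [0, 1, 2, 3, 4, 5, 6, 7, 8].
  Class 2 (3 blocks): {2,4,8}; {0,5,7}; {1,3,6}. Points covered: [0, 1, 2, 3, 4, 5, 6, 7, 8].
  Class 3 (3 blocks): {1,7,8}; {0,4,6}; {2,3,5}. Points covered: [0, 1, 2, 3, 4, 5, 6, 7, 8].
  Class 4 (3 blocks): {0,1,2}; {5,6,8}; {3,4,7}. Points covered: [0, 1, 2, 3, 4, 5, 6, 7, 8].
All classes full (size 3)? YES. All classes cover every point? YES.
Resolvable? YES.

YES


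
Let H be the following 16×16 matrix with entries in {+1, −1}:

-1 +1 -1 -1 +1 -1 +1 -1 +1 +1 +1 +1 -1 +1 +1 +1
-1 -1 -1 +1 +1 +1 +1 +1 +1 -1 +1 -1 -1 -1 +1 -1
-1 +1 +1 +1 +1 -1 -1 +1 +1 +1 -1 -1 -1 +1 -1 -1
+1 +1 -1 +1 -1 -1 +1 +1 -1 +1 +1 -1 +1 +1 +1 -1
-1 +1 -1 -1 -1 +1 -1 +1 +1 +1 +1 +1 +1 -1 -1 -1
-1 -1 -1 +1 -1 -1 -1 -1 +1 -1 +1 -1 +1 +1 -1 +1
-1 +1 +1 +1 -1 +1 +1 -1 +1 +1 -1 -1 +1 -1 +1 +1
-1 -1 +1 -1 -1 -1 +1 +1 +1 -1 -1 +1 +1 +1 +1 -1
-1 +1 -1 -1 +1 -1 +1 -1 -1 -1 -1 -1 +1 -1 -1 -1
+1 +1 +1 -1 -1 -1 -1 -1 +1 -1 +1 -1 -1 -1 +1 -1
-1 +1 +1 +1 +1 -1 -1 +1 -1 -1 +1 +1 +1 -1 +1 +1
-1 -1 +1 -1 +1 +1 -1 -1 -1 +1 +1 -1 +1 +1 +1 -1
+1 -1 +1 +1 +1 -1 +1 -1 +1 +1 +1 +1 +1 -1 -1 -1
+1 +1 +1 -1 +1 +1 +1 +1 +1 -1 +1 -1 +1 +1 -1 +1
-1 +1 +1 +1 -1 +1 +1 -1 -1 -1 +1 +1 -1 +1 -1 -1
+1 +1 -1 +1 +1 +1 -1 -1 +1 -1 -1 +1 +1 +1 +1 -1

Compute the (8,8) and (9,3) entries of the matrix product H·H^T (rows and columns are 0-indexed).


Row 3 of H: [1, 1, -1, 1, -1, -1, 1, 1, -1, 1, 1, -1, 1, 1, 1, -1].
Row 8 of H: [-1, 1, -1, -1, 1, -1, 1, -1, -1, -1, -1, -1, 1, -1, -1, -1].
Row 9 of H: [1, 1, 1, -1, -1, -1, -1, -1, 1, -1, 1, -1, -1, -1, 1, -1].
(H·H^T)[8][8] = Σ_j H[8][j]·H[8][j] = (-1)² + (1)² + (-1)² + (-1)² + (1)² + (-1)² + (1)² + (-1)² + (-1)² + (-1)² + (-1)² + (-1)² + (1)² + (-1)² + (-1)² + (-1)² = 1 + 1 + 1 + 1 + 1 + 1 + 1 + 1 + 1 + 1 + 1 + 1 + 1 + 1 + 1 + 1 = 16.
(H·H^T)[9][3] = Σ_j H[9][j]·H[3][j] = (1)·(1) + (1)·(1) + (1)·(-1) + (-1)·(1) + (-1)·(-1) + (-1)·(-1) + (-1)·(1) + (-1)·(1) + (1)·(-1) + (-1)·(1) + (1)·(1) + (-1)·(-1) + (-1)·(1) + (-1)·(1) + (1)·(1) + (-1)·(-1) = 1 + 1 + -1 + -1 + 1 + 1 + -1 + -1 + -1 + -1 + 1 + 1 + -1 + -1 + 1 + 1 = 0.
So rows 9 and 3 are orthogonal; the diagonal entry equals n = 16.

(8,8) entry = 16; (9,3) entry = 0.


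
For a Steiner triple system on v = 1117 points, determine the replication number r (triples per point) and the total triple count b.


An STS(v) is a 2-(v, 3, 1) BIBD: block size k = 3, λ = 1.
Replication: r(k − 1) = λ(v − 1) ⇒ r·2 = 1117 − 1 = 1116 ⇒ r = 558.
Block count: bk = vr ⇒ b·3 = 1117·558 = 623286 ⇒ b = 207762.
(Check via b = v(v − 1)/6 = 1117·1116/6 = 1246572/6 = 207762.)

r = 558, b = 207762.


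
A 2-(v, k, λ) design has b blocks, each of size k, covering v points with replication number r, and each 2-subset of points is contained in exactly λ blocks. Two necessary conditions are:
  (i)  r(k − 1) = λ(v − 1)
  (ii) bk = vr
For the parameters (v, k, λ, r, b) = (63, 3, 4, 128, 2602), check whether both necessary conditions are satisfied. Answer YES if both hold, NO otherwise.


Condition (i): r(k − 1) = 128·2 = 256; λ(v − 1) = 4·62 = 248. Match? NO.
Condition (ii): bk = 2602·3 = 7806; vr = 63·128 = 8064. Match? NO.
Both conditions hold? NO.

NO


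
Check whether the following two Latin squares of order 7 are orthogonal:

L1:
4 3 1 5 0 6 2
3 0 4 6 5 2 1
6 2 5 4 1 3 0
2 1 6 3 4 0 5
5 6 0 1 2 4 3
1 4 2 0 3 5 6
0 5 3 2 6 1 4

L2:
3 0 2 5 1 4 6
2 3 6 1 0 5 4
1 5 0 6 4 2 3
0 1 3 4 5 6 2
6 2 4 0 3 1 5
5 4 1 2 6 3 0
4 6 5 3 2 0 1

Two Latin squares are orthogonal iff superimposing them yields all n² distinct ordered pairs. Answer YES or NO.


Form the n² = 49 superimposed pairs (L1[i][j], L2[i][j]), row by row (rows and columns indexed from 0):
row 0: (4,3) (3,0) (1,2) (5,5) (0,1) (6,4) (2,6)
row 1: (3,2) (0,3) (4,6) (6,1) (5,0) (2,5) (1,4)
row 2: (6,1) (2,5) (5,0) (4,6) (1,4) (3,2) (0,3)
row 3: (2,0) (1,1) (6,3) (3,4) (4,5) (0,6) (5,2)
row 4: (5,6) (6,2) (0,4) (1,0) (2,3) (4,1) (3,5)
row 5: (1,5) (4,4) (2,1) (0,2) (3,6) (5,3) (6,0)
row 6: (0,4) (5,6) (3,5) (2,3) (6,2) (1,0) (4,1)
Orthogonality requires all 49 pairs distinct.
But the pair (6,1) repeats: cell (1,3) has L1 = 6, L2 = 1, and cell (2,0) has L1 = 6, L2 = 1.
A repeated pair means some other pair never occurs (only 35 distinct pairs out of 49), so the squares are not orthogonal.
Conclusion: NO.

NO


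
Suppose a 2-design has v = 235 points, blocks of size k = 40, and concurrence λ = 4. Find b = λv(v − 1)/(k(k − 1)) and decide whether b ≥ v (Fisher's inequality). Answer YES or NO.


r = λ(v − 1)/(k − 1) = 4·234/39 = 24.
b = vr/k = 235·24/40 = 141.
Fisher's inequality: b ≥ v ⇔ 141 ≥ 235? NO.

NO


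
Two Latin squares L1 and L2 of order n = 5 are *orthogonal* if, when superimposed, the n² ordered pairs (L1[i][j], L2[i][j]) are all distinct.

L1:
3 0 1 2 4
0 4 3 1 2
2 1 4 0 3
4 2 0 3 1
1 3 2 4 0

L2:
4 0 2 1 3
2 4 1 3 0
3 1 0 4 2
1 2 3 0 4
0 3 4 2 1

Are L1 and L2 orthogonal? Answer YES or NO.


Form the n² = 25 superimposed pairs (L1[i][j], L2[i][j]), row by row (rows and columns indexed from 0):
row 0: (3,4) (0,0) (1,2) (2,1) (4,3)
row 1: (0,2) (4,4) (3,1) (1,3) (2,0)
row 2: (2,3) (1,1) (4,0) (0,4) (3,2)
row 3: (4,1) (2,2) (0,3) (3,0) (1,4)
row 4: (1,0) (3,3) (2,4) (4,2) (0,1)
Orthogonality requires all 25 pairs distinct.
Check by first coordinate: for each symbol s of L1, list the L2 entries in the n cells where L1 = s; they must all differ.
  L1 = 0: L2 entries (in reading order) 0, 2, 4, 3, 1 — all 5 distinct ✓
  L1 = 1: L2 entries (in reading order) 2, 3, 1, 4, 0 — all 5 distinct ✓
  L1 = 2: L2 entries (in reading order) 1, 0, 3, 2, 4 — all 5 distinct ✓
  L1 = 3: L2 entries (in reading order) 4, 1, 2, 0, 3 — all 5 distinct ✓
  L1 = 4: L2 entries (in reading order) 3, 4, 0, 1, 2 — all 5 distinct ✓
Every symbol of L1 meets every symbol of L2 exactly once, so all 25 pairs are distinct (25 of 25).
Conclusion: YES.

YES


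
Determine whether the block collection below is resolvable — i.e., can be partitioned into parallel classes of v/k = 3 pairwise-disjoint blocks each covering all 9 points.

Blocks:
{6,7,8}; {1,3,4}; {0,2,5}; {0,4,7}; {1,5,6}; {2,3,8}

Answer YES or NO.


v = 9, block size k = 3, number of blocks = 6.
For resolvability, blocks must partition into parallel classes of size v/k = 3.
Total blocks must therefore be a multiple of 3: 6 = 3·2 + 0 ⇒ divisible ✓.
Greedy packing gives 2 candidate class(es). Each should be a full parallel class (size 3, covers all 9 points).
  Class 1 (3 blocks): {6,7,8}; {1,3,4}; {0,2,5}. Points covered: [0, 1, 2, 3, 4, 5, 6, 7, 8].
  Class 2 (3 blocks): {0,4,7}; {1,5,6}; {2,3,8}. Points covered: [0, 1, 2, 3, 4, 5, 6, 7, 8].
All classes full (size 3)? YES. All classes cover every point? YES.
Resolvable? YES.

YES


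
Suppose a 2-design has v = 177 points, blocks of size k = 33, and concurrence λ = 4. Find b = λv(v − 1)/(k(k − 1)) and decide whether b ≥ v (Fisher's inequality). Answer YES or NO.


r = λ(v − 1)/(k − 1) = 4·176/32 = 22.
b = vr/k = 177·22/33 = 118.
Fisher's inequality: b ≥ v ⇔ 118 ≥ 177? NO.

NO


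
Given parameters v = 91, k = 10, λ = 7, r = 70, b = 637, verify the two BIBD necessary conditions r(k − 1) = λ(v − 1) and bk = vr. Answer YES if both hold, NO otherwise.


Condition (i): r(k − 1) = 70·9 = 630; λ(v − 1) = 7·90 = 630. Match? YES.
Condition (ii): bk = 637·10 = 6370; vr = 91·70 = 6370. Match? YES.
Both conditions hold? YES.

YES


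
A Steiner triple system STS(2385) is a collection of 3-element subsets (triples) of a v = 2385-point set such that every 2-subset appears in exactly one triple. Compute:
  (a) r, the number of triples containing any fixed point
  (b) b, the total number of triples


An STS(v) is a 2-(v, 3, 1) BIBD: block size k = 3, λ = 1.
Replication: r(k − 1) = λ(v − 1) ⇒ r·2 = 2385 − 1 = 2384 ⇒ r = 1192.
Block count: bk = vr ⇒ b·3 = 2385·1192 = 2842920 ⇒ b = 947640.

r = 1192, b = 947640.


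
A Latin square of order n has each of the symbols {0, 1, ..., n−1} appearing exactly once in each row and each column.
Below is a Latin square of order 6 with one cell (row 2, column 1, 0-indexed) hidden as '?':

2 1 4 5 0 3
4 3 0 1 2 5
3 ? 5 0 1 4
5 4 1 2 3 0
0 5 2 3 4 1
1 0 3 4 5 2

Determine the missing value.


Row 2 contains symbols [0, 1, 3, 4, 5] — missing [2].
Column 1 contains symbols [0, 1, 3, 4, 5] — missing [2].
The missing symbol must appear in both missing sets; intersection = [2].
Therefore the hidden value is 2.

Missing value = 2.


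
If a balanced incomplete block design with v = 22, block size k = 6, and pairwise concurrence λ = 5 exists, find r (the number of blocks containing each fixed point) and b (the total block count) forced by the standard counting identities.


Any 2-(v, k, λ) BIBD satisfies two necessary conditions:
  (i)  Each point sits in r blocks, and counting incidences through any fixed point gives r(k − 1) = λ(v − 1), so r = λ(v − 1)/(k − 1).
  (ii) Total incidences bk = vr, so b = vr/k.
Step 1: r = λ(v − 1)/(k − 1) = 5·(22 − 1)/(6 − 1) = 5·21/5 = 105/5 = 21.
Step 2: b = vr/k = 22·21/6 = 462/6 = 77.
Check integrality: r = 21 ∈ Z ✓, b = 77 ∈ Z ✓.
(These identities are necessary conditions: they determine r and b for any design with these parameters, but do not by themselves prove that one exists.)

r = 21, b = 77.


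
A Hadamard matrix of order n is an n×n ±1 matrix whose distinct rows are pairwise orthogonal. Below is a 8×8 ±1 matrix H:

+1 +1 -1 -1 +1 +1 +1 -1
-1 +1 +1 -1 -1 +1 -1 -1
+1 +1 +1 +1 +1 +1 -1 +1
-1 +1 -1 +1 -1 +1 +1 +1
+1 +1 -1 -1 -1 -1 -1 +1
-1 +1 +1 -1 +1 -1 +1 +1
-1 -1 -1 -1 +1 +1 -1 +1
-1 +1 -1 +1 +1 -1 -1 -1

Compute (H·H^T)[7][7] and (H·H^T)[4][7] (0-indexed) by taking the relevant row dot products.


Row 4 of H: [1, 1, -1, -1, -1, -1, -1, 1].
Row 7 of H: [-1, 1, -1, 1, 1, -1, -1, -1].
(H·H^T)[7][7] = Σ_j H[7][j]·H[7][j] = (-1)² + (1)² + (-1)² + (1)² + (1)² + (-1)² + (-1)² + (-1)² = 1 + 1 + 1 + 1 + 1 + 1 + 1 + 1 = 8.
(H·H^T)[4][7] = Σ_j H[4][j]·H[7][j] = (1)·(-1) + (1)·(1) + (-1)·(-1) + (-1)·(1) + (-1)·(1) + (-1)·(-1) + (-1)·(-1) + (1)·(-1) = -1 + 1 + 1 + -1 + -1 + 1 + 1 + -1 = 0.
So rows 4 and 7 are orthogonal; the diagonal entry equals n = 8.

(7,7) entry = 8; (4,7) entry = 0.


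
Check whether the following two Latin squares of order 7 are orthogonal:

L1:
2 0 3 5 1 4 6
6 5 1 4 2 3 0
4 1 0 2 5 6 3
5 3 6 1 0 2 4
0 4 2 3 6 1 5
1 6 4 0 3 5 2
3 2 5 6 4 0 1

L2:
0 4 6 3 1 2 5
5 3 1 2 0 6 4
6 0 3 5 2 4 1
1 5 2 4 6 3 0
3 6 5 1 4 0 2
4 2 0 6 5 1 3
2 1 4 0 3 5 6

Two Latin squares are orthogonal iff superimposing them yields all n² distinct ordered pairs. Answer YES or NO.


Form the n² = 49 superimposed pairs (L1[i][j], L2[i][j]), row by row (rows and columns indexed from 0):
row 0: (2,0) (0,4) (3,6) (5,3) (1,1) (4,2) (6,5)
row 1: (6,5) (5,3) (1,1) (4,2) (2,0) (3,6) (0,4)
row 2: (4,6) (1,0) (0,3) (2,5) (5,2) (6,4) (3,1)
row 3: (5,1) (3,5) (6,2) (1,4) (0,6) (2,3) (4,0)
row 4: (0,3) (4,6) (2,5) (3,1) (6,4) (1,0) (5,2)
row 5: (1,4) (6,2) (4,0) (0,6) (3,5) (5,1) (2,3)
row 6: (3,2) (2,1) (5,4) (6,0) (4,3) (0,5) (1,6)
Orthogonality requires all 49 pairs distinct.
But the pair (6,5) repeats: cell (0,6) has L1 = 6, L2 = 5, and cell (1,0) has L1 = 6, L2 = 5.
A repeated pair means some other pair never occurs (only 28 distinct pairs out of 49), so the squares are not orthogonal.
Conclusion: NO.

NO


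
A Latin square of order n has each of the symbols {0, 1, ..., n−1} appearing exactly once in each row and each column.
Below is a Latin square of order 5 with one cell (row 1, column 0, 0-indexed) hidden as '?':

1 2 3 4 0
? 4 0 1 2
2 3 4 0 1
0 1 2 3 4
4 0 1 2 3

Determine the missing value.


Row 1 contains symbols [0, 1, 2, 4] — missing [3].
Column 0 contains symbols [0, 1, 2, 4] — missing [3].
The missing symbol must appear in both missing sets; intersection = [3].
Therefore the hidden value is 3.

Missing value = 3.


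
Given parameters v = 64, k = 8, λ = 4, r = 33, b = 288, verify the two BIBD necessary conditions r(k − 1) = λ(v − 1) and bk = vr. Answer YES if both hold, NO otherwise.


Condition (i): r(k − 1) = 33·7 = 231; λ(v − 1) = 4·63 = 252. Match? NO.
Condition (ii): bk = 288·8 = 2304; vr = 64·33 = 2112. Match? NO.
Both conditions hold? NO.

NO


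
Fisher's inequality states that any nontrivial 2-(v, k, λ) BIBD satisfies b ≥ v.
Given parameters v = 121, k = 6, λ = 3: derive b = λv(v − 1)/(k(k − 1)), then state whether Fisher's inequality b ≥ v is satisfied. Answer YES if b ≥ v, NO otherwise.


b = λv(v − 1)/(k(k − 1)) = 3·121·120/(6·5) = 43560/30 = 1452.
Compare with v = 121: b ≥ v, so Fisher's inequality holds.

YES


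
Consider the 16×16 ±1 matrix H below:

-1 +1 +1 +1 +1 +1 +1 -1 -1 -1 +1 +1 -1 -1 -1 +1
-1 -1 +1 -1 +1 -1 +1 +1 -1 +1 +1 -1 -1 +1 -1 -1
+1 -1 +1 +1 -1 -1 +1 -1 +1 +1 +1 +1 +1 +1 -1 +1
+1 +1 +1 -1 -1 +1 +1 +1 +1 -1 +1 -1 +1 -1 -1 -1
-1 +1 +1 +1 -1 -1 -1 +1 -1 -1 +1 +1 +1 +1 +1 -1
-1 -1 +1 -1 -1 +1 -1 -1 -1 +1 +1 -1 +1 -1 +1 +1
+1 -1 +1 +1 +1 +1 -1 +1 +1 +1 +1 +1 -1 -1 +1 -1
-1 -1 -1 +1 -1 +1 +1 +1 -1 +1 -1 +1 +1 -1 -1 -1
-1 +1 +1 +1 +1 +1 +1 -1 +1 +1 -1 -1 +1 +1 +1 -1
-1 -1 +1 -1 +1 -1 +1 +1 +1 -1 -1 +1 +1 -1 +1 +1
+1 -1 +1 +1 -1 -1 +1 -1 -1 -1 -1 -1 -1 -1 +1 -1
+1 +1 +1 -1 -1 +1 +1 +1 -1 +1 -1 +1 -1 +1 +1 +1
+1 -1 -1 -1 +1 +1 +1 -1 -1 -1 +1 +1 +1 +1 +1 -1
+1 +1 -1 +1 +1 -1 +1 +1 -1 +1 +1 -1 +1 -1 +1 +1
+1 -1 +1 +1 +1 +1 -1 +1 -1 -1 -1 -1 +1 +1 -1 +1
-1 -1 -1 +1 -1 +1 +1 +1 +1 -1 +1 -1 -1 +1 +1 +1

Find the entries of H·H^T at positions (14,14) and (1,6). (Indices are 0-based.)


Row 1 of H: [-1, -1, 1, -1, 1, -1, 1, 1, -1, 1, 1, -1, -1, 1, -1, -1].
Row 6 of H: [1, -1, 1, 1, 1, 1, -1, 1, 1, 1, 1, 1, -1, -1, 1, -1].
Row 14 of H: [1, -1, 1, 1, 1, 1, -1, 1, -1, -1, -1, -1, 1, 1, -1, 1].
(H·H^T)[14][14] = Σ_j H[14][j]·H[14][j] = (1)² + (-1)² + (1)² + (1)² + (1)² + (1)² + (-1)² + (1)² + (-1)² + (-1)² + (-1)² + (-1)² + (1)² + (1)² + (-1)² + (1)² = 1 + 1 + 1 + 1 + 1 + 1 + 1 + 1 + 1 + 1 + 1 + 1 + 1 + 1 + 1 + 1 = 16.
(H·H^T)[1][6] = Σ_j H[1][j]·H[6][j] = (-1)·(1) + (-1)·(-1) + (1)·(1) + (-1)·(1) + (1)·(1) + (-1)·(1) + (1)·(-1) + (1)·(1) + (-1)·(1) + (1)·(1) + (1)·(1) + (-1)·(1) + (-1)·(-1) + (1)·(-1) + (-1)·(1) + (-1)·(-1) = -1 + 1 + 1 + -1 + 1 + -1 + -1 + 1 + -1 + 1 + 1 + -1 + 1 + -1 + -1 + 1 = 0.
So rows 1 and 6 are orthogonal; the diagonal entry equals n = 16.

(14,14) entry = 16; (1,6) entry = 0.


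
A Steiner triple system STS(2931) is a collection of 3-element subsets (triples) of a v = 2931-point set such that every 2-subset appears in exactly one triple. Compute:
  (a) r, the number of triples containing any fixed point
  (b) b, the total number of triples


An STS(v) is a 2-(v, 3, 1) BIBD: block size k = 3, λ = 1.
Replication: r(k − 1) = λ(v − 1) ⇒ r·2 = 2931 − 1 = 2930 ⇒ r = 1465.
Block count: bk = vr ⇒ b·3 = 2931·1465 = 4293915 ⇒ b = 1431305.

r = 1465, b = 1431305.


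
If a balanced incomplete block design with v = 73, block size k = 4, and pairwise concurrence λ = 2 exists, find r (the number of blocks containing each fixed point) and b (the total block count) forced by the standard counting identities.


Any 2-(v, k, λ) BIBD satisfies two necessary conditions:
  (i)  Each point sits in r blocks, and counting incidences through any fixed point gives r(k − 1) = λ(v − 1), so r = λ(v − 1)/(k − 1).
  (ii) Total incidences bk = vr, so b = vr/k.
Step 1: r = λ(v − 1)/(k − 1) = 2·(73 − 1)/(4 − 1) = 2·72/3 = 144/3 = 48.
Step 2: b = vr/k = 73·48/4 = 3504/4 = 876.
Check integrality: r = 48 ∈ Z ✓, b = 876 ∈ Z ✓.
(These identities are necessary conditions: they determine r and b for any design with these parameters, but do not by themselves prove that one exists.)

r = 48, b = 876.


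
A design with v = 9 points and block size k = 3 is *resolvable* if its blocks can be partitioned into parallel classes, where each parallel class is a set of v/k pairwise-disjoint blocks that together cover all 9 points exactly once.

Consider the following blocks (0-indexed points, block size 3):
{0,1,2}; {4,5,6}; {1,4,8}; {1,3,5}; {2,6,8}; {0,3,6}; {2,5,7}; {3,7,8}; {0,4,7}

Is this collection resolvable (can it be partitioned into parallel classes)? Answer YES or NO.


v = 9, block size k = 3, number of blocks = 9.
For resolvability, blocks must partition into parallel classes of size v/k = 3.
Total blocks must therefore be a multiple of 3: 9 = 3·3 + 0 ⇒ divisible ✓.
Greedy packing gives 3 candidate class(es). Each should be a full parallel class (size 3, covers all 9 points).
  Class 1 (3 blocks): {0,1,2}; {4,5,6}; {3,7,8}. Points covered: [0, 1, 2, 3, 4, 5, 6, 7, 8].
  Class 2 (3 blocks): {1,4,8}; {0,3,6}; {2,5,7}. Points covered: [0, 1, 2, 3, 4, 5, 6, 7, 8].
  Class 3 (3 blocks): {1,3,5}; {2,6,8}; {0,4,7}. Points covered: [0, 1, 2, 3, 4, 5, 6, 7, 8].
All classes full (size 3)? YES. All classes cover every point? YES.
Resolvable? YES.

YES


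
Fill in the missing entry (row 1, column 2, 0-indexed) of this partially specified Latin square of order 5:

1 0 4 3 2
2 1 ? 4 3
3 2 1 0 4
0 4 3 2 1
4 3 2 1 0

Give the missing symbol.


Row 1 contains symbols [1, 2, 3, 4] — missing [0].
Column 2 contains symbols [1, 2, 3, 4] — missing [0].
The missing symbol must appear in both missing sets; intersection = [0].
Therefore the hidden value is 0.

Missing value = 0.


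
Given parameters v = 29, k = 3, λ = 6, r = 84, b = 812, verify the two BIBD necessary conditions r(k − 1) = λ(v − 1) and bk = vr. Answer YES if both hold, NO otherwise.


Condition (i): r(k − 1) = 84·2 = 168; λ(v − 1) = 6·28 = 168. Match? YES.
Condition (ii): bk = 812·3 = 2436; vr = 29·84 = 2436. Match? YES.
Both conditions hold? YES.

YES


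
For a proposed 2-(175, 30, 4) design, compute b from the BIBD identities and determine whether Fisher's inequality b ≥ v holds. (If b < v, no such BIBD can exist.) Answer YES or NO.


b = λv(v − 1)/(k(k − 1)) = 4·175·174/(30·29) = 121800/870 = 140.
Compare with v = 175: b < v, so Fisher's inequality fails.

NO


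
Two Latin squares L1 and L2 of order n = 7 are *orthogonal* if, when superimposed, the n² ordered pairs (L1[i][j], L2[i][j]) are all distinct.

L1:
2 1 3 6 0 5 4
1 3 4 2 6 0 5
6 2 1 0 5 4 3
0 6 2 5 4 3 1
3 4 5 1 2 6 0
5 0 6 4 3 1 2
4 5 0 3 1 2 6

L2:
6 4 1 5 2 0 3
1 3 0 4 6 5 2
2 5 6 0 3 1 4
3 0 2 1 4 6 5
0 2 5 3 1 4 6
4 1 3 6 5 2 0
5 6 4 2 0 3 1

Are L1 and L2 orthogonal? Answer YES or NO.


Form the n² = 49 superimposed pairs (L1[i][j], L2[i][j]), row by row (rows and columns indexed from 0):
row 0: (2,6) (1,4) (3,1) (6,5) (0,2) (5,0) (4,3)
row 1: (1,1) (3,3) (4,0) (2,4) (6,6) (0,5) (5,2)
row 2: (6,2) (2,5) (1,6) (0,0) (5,3) (4,1) (3,4)
row 3: (0,3) (6,0) (2,2) (5,1) (4,4) (3,6) (1,5)
row 4: (3,0) (4,2) (5,5) (1,3) (2,1) (6,4) (0,6)
row 5: (5,4) (0,1) (6,3) (4,6) (3,5) (1,2) (2,0)
row 6: (4,5) (5,6) (0,4) (3,2) (1,0) (2,3) (6,1)
Orthogonality requires all 49 pairs distinct.
Check by first coordinate: for each symbol s of L1, list the L2 entries in the n cells where L1 = s; they must all differ.
  L1 = 0: L2 entries (in reading order) 2, 5, 0, 3, 6, 1, 4 — all 7 distinct ✓
  L1 = 1: L2 entries (in reading order) 4, 1, 6, 5, 3, 2, 0 — all 7 distinct ✓
  L1 = 2: L2 entries (in reading order) 6, 4, 5, 2, 1, 0, 3 — all 7 distinct ✓
  L1 = 3: L2 entries (in reading order) 1, 3, 4, 6, 0, 5, 2 — all 7 distinct ✓
  L1 = 4: L2 entries (in reading order) 3, 0, 1, 4, 2, 6, 5 — all 7 distinct ✓
  L1 = 5: L2 entries (in reading order) 0, 2, 3, 1, 5, 4, 6 — all 7 distinct ✓
  L1 = 6: L2 entries (in reading order) 5, 6, 2, 0, 4, 3, 1 — all 7 distinct ✓
Every symbol of L1 meets every symbol of L2 exactly once, so all 49 pairs are distinct (49 of 49).
Conclusion: YES.

YES


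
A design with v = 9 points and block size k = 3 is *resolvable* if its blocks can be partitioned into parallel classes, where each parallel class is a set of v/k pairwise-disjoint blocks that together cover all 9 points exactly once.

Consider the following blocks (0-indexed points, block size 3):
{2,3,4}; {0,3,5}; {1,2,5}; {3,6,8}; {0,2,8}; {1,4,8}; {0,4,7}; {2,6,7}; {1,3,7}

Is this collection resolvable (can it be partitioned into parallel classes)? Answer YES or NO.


v = 9, block size k = 3, number of blocks = 9.
For resolvability, blocks must partition into parallel classes of size v/k = 3.
Total blocks must therefore be a multiple of 3: 9 = 3·3 + 0 ⇒ divisible ✓.
Consider block {2,3,4}. It intersects every other block in the collection, so no parallel class of size 3 can contain it.
Since every block must belong to some parallel class in a resolution, the collection cannot be partitioned into parallel classes.
Resolvable? NO.

NO


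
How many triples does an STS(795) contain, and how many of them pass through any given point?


An STS(v) is a 2-(v, 3, 1) BIBD: block size k = 3, λ = 1.
Replication: r(k − 1) = λ(v − 1) ⇒ r·2 = 795 − 1 = 794 ⇒ r = 397.
Block count: b = v(v − 1)/6 = 795·794/6 = 631230/6 = 105205.
(Check via bk = vr: 105205·3 = 315615 = 795·397 = 315615 ✓.)

r = 397, b = 105205.


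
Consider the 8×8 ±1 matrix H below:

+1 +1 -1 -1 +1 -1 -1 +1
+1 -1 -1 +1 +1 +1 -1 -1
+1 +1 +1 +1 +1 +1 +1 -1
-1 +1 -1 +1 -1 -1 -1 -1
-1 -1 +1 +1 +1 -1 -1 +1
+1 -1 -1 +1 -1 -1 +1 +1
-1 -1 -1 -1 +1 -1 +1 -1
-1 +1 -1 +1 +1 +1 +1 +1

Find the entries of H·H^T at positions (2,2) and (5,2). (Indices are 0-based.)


Row 2 of H: [1, 1, 1, 1, 1, 1, 1, -1].
Row 5 of H: [1, -1, -1, 1, -1, -1, 1, 1].
(H·H^T)[2][2] = Σ_j H[2][j]·H[2][j] = (1)² + (1)² + (1)² + (1)² + (1)² + (1)² + (1)² + (-1)² = 1 + 1 + 1 + 1 + 1 + 1 + 1 + 1 = 8.
(H·H^T)[5][2] = Σ_j H[5][j]·H[2][j] = (1)·(1) + (-1)·(1) + (-1)·(1) + (1)·(1) + (-1)·(1) + (-1)·(1) + (1)·(1) + (1)·(-1) = 1 + -1 + -1 + 1 + -1 + -1 + 1 + -1 = -2.
Rows 5 and 2 are not orthogonal (dot product = -2 ≠ 0), so H is not a Hadamard matrix.

(2,2) entry = 8; (5,2) entry = -2.


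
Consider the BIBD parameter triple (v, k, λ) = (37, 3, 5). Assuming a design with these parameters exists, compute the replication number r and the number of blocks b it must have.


Any 2-(v, k, λ) BIBD satisfies two necessary conditions:
  (i)  Each point sits in r blocks, and counting incidences through any fixed point gives r(k − 1) = λ(v − 1), so r = λ(v − 1)/(k − 1).
  (ii) Total incidences bk = vr, so b = vr/k.
Step 1: r = λ(v − 1)/(k − 1) = 5·(37 − 1)/(3 − 1) = 5·36/2 = 180/2 = 90.
Step 2: b = vr/k = 37·90/3 = 3330/3 = 1110.
Check integrality: r = 90 ∈ Z ✓, b = 1110 ∈ Z ✓.
(These identities are necessary conditions: they determine r and b for any design with these parameters, but do not by themselves prove that one exists.)

r = 90, b = 1110.


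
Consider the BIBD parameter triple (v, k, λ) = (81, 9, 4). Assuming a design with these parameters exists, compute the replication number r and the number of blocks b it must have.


Any 2-(v, k, λ) BIBD satisfies two necessary conditions:
  (i)  Each point sits in r blocks, and counting incidences through any fixed point gives r(k − 1) = λ(v − 1), so r = λ(v − 1)/(k − 1).
  (ii) Total incidences bk = vr, so b = vr/k.
Step 1: r = λ(v − 1)/(k − 1) = 4·(81 − 1)/(9 − 1) = 4·80/8 = 320/8 = 40.
Step 2: b = vr/k = 81·40/9 = 3240/9 = 360.
Check integrality: r = 40 ∈ Z ✓, b = 360 ∈ Z ✓.
(These identities are necessary conditions: they determine r and b for any design with these parameters, but do not by themselves prove that one exists.)

r = 40, b = 360.


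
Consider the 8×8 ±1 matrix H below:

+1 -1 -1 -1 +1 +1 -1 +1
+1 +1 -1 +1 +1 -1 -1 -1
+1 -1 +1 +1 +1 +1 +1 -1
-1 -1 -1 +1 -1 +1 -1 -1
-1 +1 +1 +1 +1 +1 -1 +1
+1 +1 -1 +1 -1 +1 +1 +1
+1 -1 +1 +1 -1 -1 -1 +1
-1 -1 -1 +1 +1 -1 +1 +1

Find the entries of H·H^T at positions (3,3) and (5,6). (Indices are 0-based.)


Row 3 of H: [-1, -1, -1, 1, -1, 1, -1, -1].
Row 5 of H: [1, 1, -1, 1, -1, 1, 1, 1].
Row 6 of H: [1, -1, 1, 1, -1, -1, -1, 1].
(H·H^T)[3][3] = Σ_j H[3][j]·H[3][j] = (-1)² + (-1)² + (-1)² + (1)² + (-1)² + (1)² + (-1)² + (-1)² = 1 + 1 + 1 + 1 + 1 + 1 + 1 + 1 = 8.
(H·H^T)[5][6] = Σ_j H[5][j]·H[6][j] = (1)·(1) + (1)·(-1) + (-1)·(1) + (1)·(1) + (-1)·(-1) + (1)·(-1) + (1)·(-1) + (1)·(1) = 1 + -1 + -1 + 1 + 1 + -1 + -1 + 1 = 0.
So rows 5 and 6 are orthogonal; the diagonal entry equals n = 8.

(3,3) entry = 8; (5,6) entry = 0.


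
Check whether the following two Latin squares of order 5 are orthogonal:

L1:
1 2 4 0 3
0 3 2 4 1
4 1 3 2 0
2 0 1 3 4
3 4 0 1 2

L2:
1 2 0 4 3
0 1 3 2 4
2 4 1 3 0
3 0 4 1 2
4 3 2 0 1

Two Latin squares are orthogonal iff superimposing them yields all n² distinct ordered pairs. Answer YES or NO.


Form the n² = 25 superimposed pairs (L1[i][j], L2[i][j]), row by row (rows and columns indexed from 0):
row 0: (1,1) (2,2) (4,0) (0,4) (3,3)
row 1: (0,0) (3,1) (2,3) (4,2) (1,4)
row 2: (4,2) (1,4) (3,1) (2,3) (0,0)
row 3: (2,3) (0,0) (1,4) (3,1) (4,2)
row 4: (3,4) (4,3) (0,2) (1,0) (2,1)
Orthogonality requires all 25 pairs distinct.
But the pair (4,2) repeats: cell (1,3) has L1 = 4, L2 = 2, and cell (2,0) has L1 = 4, L2 = 2.
A repeated pair means some other pair never occurs (only 15 distinct pairs out of 25), so the squares are not orthogonal.
Conclusion: NO.

NO


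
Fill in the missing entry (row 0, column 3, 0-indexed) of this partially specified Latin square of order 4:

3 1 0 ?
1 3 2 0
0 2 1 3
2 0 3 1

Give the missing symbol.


Row 0 contains symbols [0, 1, 3] — missing [2].
Column 3 contains symbols [0, 1, 3] — missing [2].
The missing symbol must appear in both missing sets; intersection = [2].
Therefore the hidden value is 2.

Missing value = 2.


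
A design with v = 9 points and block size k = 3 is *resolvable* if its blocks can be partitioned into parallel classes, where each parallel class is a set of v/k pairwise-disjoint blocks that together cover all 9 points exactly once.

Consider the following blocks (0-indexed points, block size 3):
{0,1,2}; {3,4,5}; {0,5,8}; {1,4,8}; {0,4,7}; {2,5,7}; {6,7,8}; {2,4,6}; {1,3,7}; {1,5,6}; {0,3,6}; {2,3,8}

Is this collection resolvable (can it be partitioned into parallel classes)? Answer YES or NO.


v = 9, block size k = 3, number of blocks = 12.
For resolvability, blocks must partition into parallel classes of size v/k = 3.
Total blocks must therefore be a multiple of 3: 12 = 3·4 + 0 ⇒ divisible ✓.
Greedy packing gives 4 candidate class(es). Each should be a full parallel class (size 3, covers all 9 points).
  Class 1 (3 blocks): {0,1,2}; {3,4,5}; {6,7,8}. Points covered: [0, 1, 2, 3, 4, 5, 6, 7, 8].
  Class 2 (3 blocks): {0,5,8}; {2,4,6}; {1,3,7}. Points covered: [0, 1, 2, 3, 4, 5, 6, 7, 8].
  Class 3 (3 blocks): {1,4,8}; {2,5,7}; {0,3,6}. Points covered: [0, 1, 2, 3, 4, 5, 6, 7, 8].
  Class 4 (3 blocks): {0,4,7}; {1,5,6}; {2,3,8}. Points covered: [0, 1, 2, 3, 4, 5, 6, 7, 8].
All classes full (size 3)? YES. All classes cover every point? YES.
Resolvable? YES.

YES


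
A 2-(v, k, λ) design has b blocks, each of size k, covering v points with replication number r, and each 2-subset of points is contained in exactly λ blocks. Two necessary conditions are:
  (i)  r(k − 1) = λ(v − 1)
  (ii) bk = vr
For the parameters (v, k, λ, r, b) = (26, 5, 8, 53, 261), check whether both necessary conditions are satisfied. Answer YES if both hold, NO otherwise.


Condition (i): r(k − 1) = 53·4 = 212; λ(v − 1) = 8·25 = 200. Match? NO.
Condition (ii): bk = 261·5 = 1305; vr = 26·53 = 1378. Match? NO.
Both conditions hold? NO.

NO


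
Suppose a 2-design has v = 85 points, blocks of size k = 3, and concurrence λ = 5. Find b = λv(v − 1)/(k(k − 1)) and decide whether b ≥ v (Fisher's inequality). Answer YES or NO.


r = λ(v − 1)/(k − 1) = 5·84/2 = 210.
b = vr/k = 85·210/3 = 5950.
Fisher's inequality: b ≥ v ⇔ 5950 ≥ 85? YES.

YES


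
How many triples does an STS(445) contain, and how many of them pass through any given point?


An STS(v) is a 2-(v, 3, 1) BIBD: block size k = 3, λ = 1.
Replication: r(k − 1) = λ(v − 1) ⇒ r·2 = 445 − 1 = 444 ⇒ r = 222.
Block count: bk = vr ⇒ b·3 = 445·222 = 98790 ⇒ b = 32930.

r = 222, b = 32930.


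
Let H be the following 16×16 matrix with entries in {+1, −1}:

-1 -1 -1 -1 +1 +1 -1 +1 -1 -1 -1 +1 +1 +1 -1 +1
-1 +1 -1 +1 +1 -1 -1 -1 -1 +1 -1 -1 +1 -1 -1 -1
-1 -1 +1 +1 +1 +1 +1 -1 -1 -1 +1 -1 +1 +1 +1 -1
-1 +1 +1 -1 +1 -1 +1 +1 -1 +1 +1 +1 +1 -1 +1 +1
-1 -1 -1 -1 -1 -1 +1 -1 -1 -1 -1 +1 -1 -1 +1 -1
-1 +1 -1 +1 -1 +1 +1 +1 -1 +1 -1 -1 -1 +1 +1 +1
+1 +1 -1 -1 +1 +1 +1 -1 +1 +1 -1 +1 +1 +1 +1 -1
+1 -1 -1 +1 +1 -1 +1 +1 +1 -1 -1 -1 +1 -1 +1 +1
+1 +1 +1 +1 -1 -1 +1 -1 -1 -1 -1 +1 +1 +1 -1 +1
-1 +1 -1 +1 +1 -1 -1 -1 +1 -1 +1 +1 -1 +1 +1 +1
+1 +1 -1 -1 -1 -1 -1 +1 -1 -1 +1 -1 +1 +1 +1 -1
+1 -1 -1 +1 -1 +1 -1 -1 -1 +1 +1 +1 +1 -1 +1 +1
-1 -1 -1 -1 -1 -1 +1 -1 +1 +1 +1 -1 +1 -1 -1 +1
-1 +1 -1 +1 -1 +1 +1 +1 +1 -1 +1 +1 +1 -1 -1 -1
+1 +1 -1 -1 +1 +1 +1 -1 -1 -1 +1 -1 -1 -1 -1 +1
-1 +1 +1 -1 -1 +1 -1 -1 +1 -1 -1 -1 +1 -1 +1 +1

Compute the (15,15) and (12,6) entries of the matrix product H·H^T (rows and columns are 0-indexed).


Row 6 of H: [1, 1, -1, -1, 1, 1, 1, -1, 1, 1, -1, 1, 1, 1, 1, -1].
Row 12 of H: [-1, -1, -1, -1, -1, -1, 1, -1, 1, 1, 1, -1, 1, -1, -1, 1].
Row 15 of H: [-1, 1, 1, -1, -1, 1, -1, -1, 1, -1, -1, -1, 1, -1, 1, 1].
(H·H^T)[15][15] = Σ_j H[15][j]·H[15][j] = (-1)² + (1)² + (1)² + (-1)² + (-1)² + (1)² + (-1)² + (-1)² + (1)² + (-1)² + (-1)² + (-1)² + (1)² + (-1)² + (1)² + (1)² = 1 + 1 + 1 + 1 + 1 + 1 + 1 + 1 + 1 + 1 + 1 + 1 + 1 + 1 + 1 + 1 = 16.
(H·H^T)[12][6] = Σ_j H[12][j]·H[6][j] = (-1)·(1) + (-1)·(1) + (-1)·(-1) + (-1)·(-1) + (-1)·(1) + (-1)·(1) + (1)·(1) + (-1)·(-1) + (1)·(1) + (1)·(1) + (1)·(-1) + (-1)·(1) + (1)·(1) + (-1)·(1) + (-1)·(1) + (1)·(-1) = -1 + -1 + 1 + 1 + -1 + -1 + 1 + 1 + 1 + 1 + -1 + -1 + 1 + -1 + -1 + -1 = -2.
Rows 12 and 6 are not orthogonal (dot product = -2 ≠ 0), so H is not a Hadamard matrix.

(15,15) entry = 16; (12,6) entry = -2.


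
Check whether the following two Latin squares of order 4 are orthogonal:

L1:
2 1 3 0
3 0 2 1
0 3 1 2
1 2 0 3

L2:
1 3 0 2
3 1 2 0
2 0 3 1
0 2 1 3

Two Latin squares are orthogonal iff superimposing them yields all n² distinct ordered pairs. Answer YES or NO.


Form the n² = 16 superimposed pairs (L1[i][j], L2[i][j]), row by row (rows and columns indexed from 0):
row 0: (2,1) (1,3) (3,0) (0,2)
row 1: (3,3) (0,1) (2,2) (1,0)
row 2: (0,2) (3,0) (1,3) (2,1)
row 3: (1,0) (2,2) (0,1) (3,3)
Orthogonality requires all 16 pairs distinct.
But the pair (0,2) repeats: cell (0,3) has L1 = 0, L2 = 2, and cell (2,0) has L1 = 0, L2 = 2.
A repeated pair means some other pair never occurs (only 8 distinct pairs out of 16), so the squares are not orthogonal.
Conclusion: NO.

NO


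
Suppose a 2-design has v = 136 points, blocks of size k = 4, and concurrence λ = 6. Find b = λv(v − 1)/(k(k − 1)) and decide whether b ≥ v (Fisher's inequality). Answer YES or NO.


b = λv(v − 1)/(k(k − 1)) = 6·136·135/(4·3) = 110160/12 = 9180.
Compare with v = 136: b ≥ v, so Fisher's inequality holds.

YES


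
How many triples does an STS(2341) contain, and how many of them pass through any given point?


An STS(v) is a 2-(v, 3, 1) BIBD: block size k = 3, λ = 1.
Replication: r(k − 1) = λ(v − 1) ⇒ r·2 = 2341 − 1 = 2340 ⇒ r = 1170.
Block count: b = v(v − 1)/6 = 2341·2340/6 = 5477940/6 = 912990.
(Check via bk = vr: 912990·3 = 2738970 = 2341·1170 = 2738970 ✓.)

r = 1170, b = 912990.


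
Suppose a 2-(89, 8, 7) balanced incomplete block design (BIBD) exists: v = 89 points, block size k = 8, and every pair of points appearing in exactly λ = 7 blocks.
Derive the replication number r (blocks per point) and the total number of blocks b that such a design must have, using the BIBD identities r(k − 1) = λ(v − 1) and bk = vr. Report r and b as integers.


Any 2-(v, k, λ) BIBD satisfies two necessary conditions:
  (i)  Each point sits in r blocks, and counting incidences through any fixed point gives r(k − 1) = λ(v − 1), so r = λ(v − 1)/(k − 1).
  (ii) Total incidences bk = vr, so b = vr/k.
Step 1: r = λ(v − 1)/(k − 1) = 7·(89 − 1)/(8 − 1) = 7·88/7 = 616/7 = 88.
Step 2: b = vr/k = 89·88/8 = 7832/8 = 979.
Check integrality: r = 88 ∈ Z ✓, b = 979 ∈ Z ✓.
(These identities are necessary conditions: they determine r and b for any design with these parameters, but do not by themselves prove that one exists.)

r = 88, b = 979.


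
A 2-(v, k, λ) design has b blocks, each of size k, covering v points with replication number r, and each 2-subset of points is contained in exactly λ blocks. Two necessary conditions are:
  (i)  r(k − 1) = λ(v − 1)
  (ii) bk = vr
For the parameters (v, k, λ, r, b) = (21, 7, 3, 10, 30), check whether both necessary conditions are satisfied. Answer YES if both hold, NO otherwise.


Condition (i): r(k − 1) = 10·6 = 60; λ(v − 1) = 3·20 = 60. Match? YES.
Condition (ii): bk = 30·7 = 210; vr = 21·10 = 210. Match? YES.
Both conditions hold? YES.

YES


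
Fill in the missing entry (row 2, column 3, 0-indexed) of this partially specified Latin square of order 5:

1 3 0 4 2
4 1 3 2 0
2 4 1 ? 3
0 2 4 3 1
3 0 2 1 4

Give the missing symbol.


Row 2 contains symbols [1, 2, 3, 4] — missing [0].
Column 3 contains symbols [1, 2, 3, 4] — missing [0].
The missing symbol must appear in both missing sets; intersection = [0].
Therefore the hidden value is 0.

Missing value = 0.


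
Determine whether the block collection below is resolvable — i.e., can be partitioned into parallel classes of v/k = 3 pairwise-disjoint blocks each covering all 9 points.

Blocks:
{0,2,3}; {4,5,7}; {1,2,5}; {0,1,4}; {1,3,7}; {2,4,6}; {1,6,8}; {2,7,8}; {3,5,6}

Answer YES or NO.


v = 9, block size k = 3, number of blocks = 9.
For resolvability, blocks must partition into parallel classes of size v/k = 3.
Total blocks must therefore be a multiple of 3: 9 = 3·3 + 0 ⇒ divisible ✓.
Consider block {1,2,5}. It intersects every other block in the collection, so no parallel class of size 3 can contain it.
Since every block must belong to some parallel class in a resolution, the collection cannot be partitioned into parallel classes.
Resolvable? NO.

NO


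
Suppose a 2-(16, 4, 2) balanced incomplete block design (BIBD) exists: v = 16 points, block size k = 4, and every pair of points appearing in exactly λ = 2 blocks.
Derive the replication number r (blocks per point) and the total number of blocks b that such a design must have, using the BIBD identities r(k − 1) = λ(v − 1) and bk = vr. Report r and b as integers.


Any 2-(v, k, λ) BIBD satisfies two necessary conditions:
  (i)  Each point sits in r blocks, and counting incidences through any fixed point gives r(k − 1) = λ(v − 1), so r = λ(v − 1)/(k − 1).
  (ii) Total incidences bk = vr, so b = vr/k.
Step 1: r = λ(v − 1)/(k − 1) = 2·(16 − 1)/(4 − 1) = 2·15/3 = 30/3 = 10.
Step 2: b = vr/k = 16·10/4 = 160/4 = 40.
Check integrality: r = 10 ∈ Z ✓, b = 40 ∈ Z ✓.
(These identities are necessary conditions: they determine r and b for any design with these parameters, but do not by themselves prove that one exists.)

r = 10, b = 40.


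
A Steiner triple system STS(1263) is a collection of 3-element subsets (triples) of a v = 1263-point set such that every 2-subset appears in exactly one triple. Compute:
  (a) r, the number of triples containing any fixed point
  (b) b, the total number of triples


An STS(v) is a 2-(v, 3, 1) BIBD: block size k = 3, λ = 1.
Replication: r(k − 1) = λ(v − 1) ⇒ r·2 = 1263 − 1 = 1262 ⇒ r = 631.
Block count: bk = vr ⇒ b·3 = 1263·631 = 796953 ⇒ b = 265651.
(Check via b = v(v − 1)/6 = 1263·1262/6 = 1593906/6 = 265651.)

r = 631, b = 265651.


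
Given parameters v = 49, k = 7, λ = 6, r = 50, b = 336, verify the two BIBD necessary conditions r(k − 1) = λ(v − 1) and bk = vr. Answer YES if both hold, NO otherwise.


Condition (i): r(k − 1) = 50·6 = 300; λ(v − 1) = 6·48 = 288. Match? NO.
Condition (ii): bk = 336·7 = 2352; vr = 49·50 = 2450. Match? NO.
Both conditions hold? NO.

NO


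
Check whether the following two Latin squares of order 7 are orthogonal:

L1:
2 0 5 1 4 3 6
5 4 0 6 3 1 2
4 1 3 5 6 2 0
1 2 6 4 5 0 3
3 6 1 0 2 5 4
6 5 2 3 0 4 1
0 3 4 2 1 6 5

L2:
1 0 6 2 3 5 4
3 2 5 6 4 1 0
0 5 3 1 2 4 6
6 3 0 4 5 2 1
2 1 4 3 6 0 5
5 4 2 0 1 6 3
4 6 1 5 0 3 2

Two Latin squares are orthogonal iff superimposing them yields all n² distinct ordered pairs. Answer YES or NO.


Form the n² = 49 superimposed pairs (L1[i][j], L2[i][j]), row by row (rows and columns indexed from 0):
row 0: (2,1) (0,0) (5,6) (1,2) (4,3) (3,5) (6,4)
row 1: (5,3) (4,2) (0,5) (6,6) (3,4) (1,1) (2,0)
row 2: (4,0) (1,5) (3,3) (5,1) (6,2) (2,4) (0,6)
row 3: (1,6) (2,3) (6,0) (4,4) (5,5) (0,2) (3,1)
row 4: (3,2) (6,1) (1,4) (0,3) (2,6) (5,0) (4,5)
row 5: (6,5) (5,4) (2,2) (3,0) (0,1) (4,6) (1,3)
row 6: (0,4) (3,6) (4,1) (2,5) (1,0) (6,3) (5,2)
Orthogonality requires all 49 pairs distinct.
Check by first coordinate: for each symbol s of L1, list the L2 entries in the n cells where L1 = s; they must all differ.
  L1 = 0: L2 entries (in reading order) 0, 5, 6, 2, 3, 1, 4 — all 7 distinct ✓
  L1 = 1: L2 entries (in reading order) 2, 1, 5, 6, 4, 3, 0 — all 7 distinct ✓
  L1 = 2: L2 entries (in reading order) 1, 0, 4, 3, 6, 2, 5 — all 7 distinct ✓
  L1 = 3: L2 entries (in reading order) 5, 4, 3, 1, 2, 0, 6 — all 7 distinct ✓
  L1 = 4: L2 entries (in reading order) 3, 2, 0, 4, 5, 6, 1 — all 7 distinct ✓
  L1 = 5: L2 entries (in reading order) 6, 3, 1, 5, 0, 4, 2 — all 7 distinct ✓
  L1 = 6: L2 entries (in reading order) 4, 6, 2, 0, 1, 5, 3 — all 7 distinct ✓
Every symbol of L1 meets every symbol of L2 exactly once, so all 49 pairs are distinct (49 of 49).
Conclusion: YES.

YES
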